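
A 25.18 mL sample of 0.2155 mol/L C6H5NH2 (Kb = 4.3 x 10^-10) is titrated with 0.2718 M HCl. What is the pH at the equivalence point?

n(C6H5NH2) = 0.2155 x 0.02518 = 0.005426 mol; V(HCl) at equivalence = 0.005426/0.2718 = 0.01996 L.
At equivalence the base is fully converted to C6H5NH3+; total volume = 0.04514 L, so [C6H5NH3+] = 0.005426/0.04514 = 0.1202 M.
Ka(C6H5NH3+) = Kw/Kb = 1.0e-14 / 4.3 x 10^-10 = 2.33e-5.
[H^+] = sqrt(Ka x [C6H5NH3+]) = sqrt(2.33e-5 x 0.1202) = 0.00167 M.
pH = -log(0.00167) = 2.78.

2.78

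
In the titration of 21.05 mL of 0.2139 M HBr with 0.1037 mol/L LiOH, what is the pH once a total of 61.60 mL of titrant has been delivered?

n(acid) = 0.2139 x 0.02105 = 0.004503 mol; n(LiOH) added = 0.1037 x 0.06160 = 0.006388 mol.
Base is in excess by 0.006388 - 0.004503 = 0.001885 mol in a total volume of 0.08265 L.
[OH^-] = 0.001885/0.08265 = 0.02281 M, so pOH = 1.64 and pH = 14.00 - 1.64 = 12.36.

12.36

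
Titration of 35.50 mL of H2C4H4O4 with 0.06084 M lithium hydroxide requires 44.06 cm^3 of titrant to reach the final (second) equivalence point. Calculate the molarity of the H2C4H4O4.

0.0378 M

n(LiOH) = 0.06084 x 0.04406 = 0.002681 mol.
At the final (second) equivalence point, 2 mol OH^- react per mol H2C4H4O4, so n(H2C4H4O4) = 0.002681 / 2 = 0.001340 mol.
[H2C4H4O4] = 0.001340 / 0.03550 L = 0.0378 M.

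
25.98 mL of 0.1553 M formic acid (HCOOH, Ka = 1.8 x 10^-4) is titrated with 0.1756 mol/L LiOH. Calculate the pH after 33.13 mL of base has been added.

12.48

n(acid) = 0.1553 x 0.02598 = 0.004035 mol; n(LiOH) added = 0.1756 x 0.03313 = 0.005818 mol.
Base is in excess by 0.005818 - 0.004035 = 0.001783 mol in a total volume of 0.05911 L.
[OH^-] = 0.001783/0.05911 = 0.03016 M, so pOH = 1.52 and pH = 14.00 - 1.52 = 12.48.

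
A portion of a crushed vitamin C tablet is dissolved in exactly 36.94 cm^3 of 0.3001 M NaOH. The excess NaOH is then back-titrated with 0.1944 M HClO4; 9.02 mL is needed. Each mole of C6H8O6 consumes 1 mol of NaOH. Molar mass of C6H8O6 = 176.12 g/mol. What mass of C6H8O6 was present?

Total n(NaOH) added = 0.3001 x 0.03694 = 0.01109 mol.
n(HClO4) used = 0.1944 x 0.009020 = 0.001753 mol, which equals the excess n(NaOH).
So n(NaOH) consumed by the sample = 0.01109 - 0.001753 = 0.009332 mol.
n(C6H8O6) = 0.009332 / 1 = 0.009332 mol.
mass = 0.009332 mol x 176.12 g/mol = 1.64 g.

1.64 g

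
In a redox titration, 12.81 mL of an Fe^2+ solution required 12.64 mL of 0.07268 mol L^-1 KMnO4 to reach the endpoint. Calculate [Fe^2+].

n(KMnO4) = 0.07268 x 0.01264 = 0.0009187 mol.
From the balanced equation, 1 mol KMnO4 reacts with 5 mol Fe^2+, so n(Fe^2+) = 0.0009187 x 5/1 = 0.004593 mol.
[Fe^2+] = 0.004593 / 0.01281 L = 0.359 M.

0.359 M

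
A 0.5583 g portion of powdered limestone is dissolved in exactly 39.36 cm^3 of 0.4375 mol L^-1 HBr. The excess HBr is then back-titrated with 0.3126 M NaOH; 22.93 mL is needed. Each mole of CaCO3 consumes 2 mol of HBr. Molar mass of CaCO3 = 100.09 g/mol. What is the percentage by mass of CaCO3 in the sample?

90.1%

Total n(HBr) added = 0.4375 x 0.03936 = 0.01722 mol.
n(NaOH) used = 0.3126 x 0.02293 = 0.007168 mol, which equals the excess n(HBr).
So n(HBr) consumed by the sample = 0.01722 - 0.007168 = 0.01005 mol.
n(CaCO3) = 0.01005 / 2 = 0.005026 mol.
mass CaCO3 = 0.005026 x 100.09 = 0.5031 g, so %CaCO3 = 0.5031/0.5583 x 100 = 90.1%.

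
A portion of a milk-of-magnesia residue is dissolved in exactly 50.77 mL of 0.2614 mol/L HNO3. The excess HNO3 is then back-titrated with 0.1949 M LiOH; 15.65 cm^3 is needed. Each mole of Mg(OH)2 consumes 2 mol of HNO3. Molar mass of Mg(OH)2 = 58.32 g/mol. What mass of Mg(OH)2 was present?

Total n(HNO3) added = 0.2614 x 0.05077 = 0.01327 mol.
n(LiOH) used = 0.1949 x 0.01565 = 0.003050 mol, which equals the excess n(HNO3).
So n(HNO3) consumed by the sample = 0.01327 - 0.003050 = 0.01022 mol.
n(Mg(OH)2) = 0.01022 / 2 = 0.005111 mol.
mass = 0.005111 mol x 58.32 g/mol = 0.298 g.

0.298 g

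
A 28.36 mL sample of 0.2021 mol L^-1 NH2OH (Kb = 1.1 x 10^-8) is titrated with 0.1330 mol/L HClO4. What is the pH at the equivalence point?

n(NH2OH) = 0.2021 x 0.02836 = 0.005732 mol; V(HClO4) at equivalence = 0.005732/0.1330 = 0.04309 L.
At equivalence the base is fully converted to NH3OH+; total volume = 0.07145 L, so [NH3OH+] = 0.005732/0.07145 = 0.08021 M.
Ka(NH3OH+) = Kw/Kb = 1.0e-14 / 1.1 x 10^-8 = 9.09e-7.
[H^+] = sqrt(Ka x [NH3OH+]) = sqrt(9.09e-7 x 0.08021) = 0.000270 M.
pH = -log(0.000270) = 3.57.

3.57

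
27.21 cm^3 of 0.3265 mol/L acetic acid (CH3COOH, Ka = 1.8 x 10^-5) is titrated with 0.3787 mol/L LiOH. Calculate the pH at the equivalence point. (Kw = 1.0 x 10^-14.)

8.99

n(CH3COOH) = 0.3265 x 0.02721 = 0.008884 mol; V(LiOH) at equivalence = 0.008884/0.3787 = 0.02346 L.
At equivalence all the acid is converted to CH3COO-; total volume = 0.02721 + 0.02346 = 0.05067 L, so [CH3COO-] = 0.008884/0.05067 = 0.1753 M.
Kb = Kw/Ka = 1.0e-14 / 1.8 x 10^-5 = 5.56e-10.
[OH^-] = sqrt(Kb x [CH3COO-]) = sqrt(5.56e-10 x 0.1753) = 9.87e-6 M.
pOH = 5.01, so pH = 14.00 - 5.01 = 8.99.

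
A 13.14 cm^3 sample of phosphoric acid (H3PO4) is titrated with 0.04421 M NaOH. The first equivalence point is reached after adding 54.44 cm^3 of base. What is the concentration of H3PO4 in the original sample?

n(NaOH) = 0.04421 x 0.05444 = 0.002407 mol.
At the first equivalence point, 1 mol OH^- react per mol H3PO4, so n(H3PO4) = 0.002407 / 1 = 0.002407 mol.
[H3PO4] = 0.002407 / 0.01314 L = 0.183 M.

0.183 M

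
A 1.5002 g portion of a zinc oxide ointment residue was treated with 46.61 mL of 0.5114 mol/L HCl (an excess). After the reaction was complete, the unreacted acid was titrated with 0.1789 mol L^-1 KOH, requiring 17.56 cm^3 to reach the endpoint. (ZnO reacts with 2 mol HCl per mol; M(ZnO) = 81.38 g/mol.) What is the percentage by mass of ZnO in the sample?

56.1%

Total n(HCl) added = 0.5114 x 0.04661 = 0.02384 mol.
n(KOH) used = 0.1789 x 0.01756 = 0.003141 mol, which equals the excess n(HCl).
So n(HCl) consumed by the sample = 0.02384 - 0.003141 = 0.02069 mol.
n(ZnO) = 0.02069 / 2 = 0.01035 mol.
mass ZnO = 0.01035 x 81.38 = 0.8421 g, so %ZnO = 0.8421/1.5002 x 100 = 56.1%.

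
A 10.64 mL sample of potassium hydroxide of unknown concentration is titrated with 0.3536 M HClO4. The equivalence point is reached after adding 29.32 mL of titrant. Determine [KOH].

0.974 M

n(HClO4) delivered = 0.3536 x 0.02932 = 0.01037 mol.
For a 1:1 reaction, n(KOH) = 0.01037 mol.
[KOH] = 0.01037 mol / 0.01064 L = 0.974 M.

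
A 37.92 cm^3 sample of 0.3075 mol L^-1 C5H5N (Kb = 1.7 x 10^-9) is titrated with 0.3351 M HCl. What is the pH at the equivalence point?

3.01

n(C5H5N) = 0.3075 x 0.03792 = 0.01166 mol; V(HCl) at equivalence = 0.01166/0.3351 = 0.03480 L.
At equivalence the base is fully converted to C5H5NH+; total volume = 0.07272 L, so [C5H5NH+] = 0.01166/0.07272 = 0.1604 M.
Ka(C5H5NH+) = Kw/Kb = 1.0e-14 / 1.7 x 10^-9 = 5.88e-6.
[H^+] = sqrt(Ka x [C5H5NH+]) = sqrt(5.88e-6 x 0.1604) = 0.000971 M.
pH = -log(0.000971) = 3.01.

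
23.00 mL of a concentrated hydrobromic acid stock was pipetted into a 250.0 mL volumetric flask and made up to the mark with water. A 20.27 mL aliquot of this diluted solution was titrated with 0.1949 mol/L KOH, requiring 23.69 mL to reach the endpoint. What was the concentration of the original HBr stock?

n(KOH) = 0.1949 x 0.02369 = 0.004617 mol.
n(HBr) in the aliquot = 0.004617 mol.
[diluted HBr] = 0.004617 / 0.02027 = 0.2278 M.
Dilution factor = 250.0/23.00 = 10.87, so [stock] = 0.2278 x 10.87 = 2.48 M.

2.48 M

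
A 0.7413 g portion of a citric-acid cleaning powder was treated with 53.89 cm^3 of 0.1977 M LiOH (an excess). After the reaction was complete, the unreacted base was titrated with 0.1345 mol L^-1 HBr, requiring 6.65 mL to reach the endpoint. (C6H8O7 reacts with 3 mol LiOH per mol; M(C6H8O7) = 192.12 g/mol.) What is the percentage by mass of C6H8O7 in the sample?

84.3%

Total n(LiOH) added = 0.1977 x 0.05389 = 0.01065 mol.
n(HBr) used = 0.1345 x 0.006650 = 0.0008944 mol, which equals the excess n(LiOH).
So n(LiOH) consumed by the sample = 0.01065 - 0.0008944 = 0.009760 mol.
n(C6H8O7) = 0.009760 / 3 = 0.003253 mol.
mass C6H8O7 = 0.003253 x 192.12 = 0.6250 g, so %C6H8O7 = 0.6250/0.7413 x 100 = 84.3%.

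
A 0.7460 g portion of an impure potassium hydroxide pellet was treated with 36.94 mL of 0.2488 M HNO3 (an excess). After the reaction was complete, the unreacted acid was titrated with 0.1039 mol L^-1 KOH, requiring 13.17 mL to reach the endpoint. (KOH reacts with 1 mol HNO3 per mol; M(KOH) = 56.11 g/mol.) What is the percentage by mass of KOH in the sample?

58.8%

Total n(HNO3) added = 0.2488 x 0.03694 = 0.009191 mol.
n(KOH) used = 0.1039 x 0.01317 = 0.001368 mol, which equals the excess n(HNO3).
So n(HNO3) consumed by the sample = 0.009191 - 0.001368 = 0.007822 mol.
n(KOH) = 0.007822 / 1 = 0.007822 mol.
mass KOH = 0.007822 x 56.11 = 0.4389 g, so %KOH = 0.4389/0.7460 x 100 = 58.8%.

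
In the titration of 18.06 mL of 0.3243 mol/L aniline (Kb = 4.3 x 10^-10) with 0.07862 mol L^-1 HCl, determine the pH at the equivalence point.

2.92

n(C6H5NH2) = 0.3243 x 0.01806 = 0.005857 mol; V(HCl) at equivalence = 0.005857/0.07862 = 0.07450 L.
At equivalence the base is fully converted to C6H5NH3+; total volume = 0.09256 L, so [C6H5NH3+] = 0.005857/0.09256 = 0.06328 M.
Ka(C6H5NH3+) = Kw/Kb = 1.0e-14 / 4.3 x 10^-10 = 2.33e-5.
[H^+] = sqrt(Ka x [C6H5NH3+]) = sqrt(2.33e-5 x 0.06328) = 0.00121 M.
pH = -log(0.00121) = 2.92.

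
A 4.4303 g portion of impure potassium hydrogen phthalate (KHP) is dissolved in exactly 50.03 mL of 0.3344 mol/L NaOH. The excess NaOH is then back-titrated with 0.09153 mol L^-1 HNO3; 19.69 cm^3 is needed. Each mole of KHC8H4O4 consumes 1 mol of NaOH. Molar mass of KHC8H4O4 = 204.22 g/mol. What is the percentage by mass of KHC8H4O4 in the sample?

68.8%

Total n(NaOH) added = 0.3344 x 0.05003 = 0.01673 mol.
n(HNO3) used = 0.09153 x 0.01969 = 0.001802 mol, which equals the excess n(NaOH).
So n(NaOH) consumed by the sample = 0.01673 - 0.001802 = 0.01493 mol.
n(KHC8H4O4) = 0.01493 / 1 = 0.01493 mol.
mass KHC8H4O4 = 0.01493 x 204.22 = 3.049 g, so %KHC8H4O4 = 3.049/4.4303 x 100 = 68.8%.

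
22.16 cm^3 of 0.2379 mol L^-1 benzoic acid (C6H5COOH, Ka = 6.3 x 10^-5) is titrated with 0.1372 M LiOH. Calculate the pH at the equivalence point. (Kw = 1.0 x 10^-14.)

n(C6H5COOH) = 0.2379 x 0.02216 = 0.005272 mol; V(LiOH) at equivalence = 0.005272/0.1372 = 0.03842 L.
At equivalence all the acid is converted to C6H5COO-; total volume = 0.02216 + 0.03842 = 0.06058 L, so [C6H5COO-] = 0.005272/0.06058 = 0.08702 M.
Kb = Kw/Ka = 1.0e-14 / 6.3 x 10^-5 = 1.59e-10.
[OH^-] = sqrt(Kb x [C6H5COO-]) = sqrt(1.59e-10 x 0.08702) = 3.72e-6 M.
pOH = 5.43, so pH = 14.00 - 5.43 = 8.57.

8.57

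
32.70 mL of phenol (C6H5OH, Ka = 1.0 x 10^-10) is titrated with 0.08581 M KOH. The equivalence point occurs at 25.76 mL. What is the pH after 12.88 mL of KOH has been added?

12.88 mL is exactly half the equivalence volume (25.76/2), i.e. the half-equivalence point.
There, n(HA) = n(A^-), so pH = pKa = -log(1.0 x 10^-10) = 10.00.

10.00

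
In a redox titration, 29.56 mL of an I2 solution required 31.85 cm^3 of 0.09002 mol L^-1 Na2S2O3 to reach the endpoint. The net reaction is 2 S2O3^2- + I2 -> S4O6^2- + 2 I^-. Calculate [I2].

0.0485 M

n(Na2S2O3) = 0.09002 x 0.03185 = 0.002867 mol.
From the balanced equation, 2 mol Na2S2O3 reacts with 1 mol I2, so n(I2) = 0.002867 x 1/2 = 0.001434 mol.
[I2] = 0.001434 / 0.02956 L = 0.0485 M.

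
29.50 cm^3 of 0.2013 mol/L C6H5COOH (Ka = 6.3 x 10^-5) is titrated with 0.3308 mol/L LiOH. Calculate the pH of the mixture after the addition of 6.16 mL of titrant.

Initial n(C6H5COOH) = 0.2013 x 0.02950 = 0.005938 mol.
n(LiOH) added = 0.3308 x 0.006160 = 0.002038 mol, converting that many moles of C6H5COOH to C6H5COO-.
Remaining n(C6H5COOH) = 0.003901 mol; n(C6H5COO-) = 0.002038 mol.
By Henderson-Hasselbalch, pH = pKa + log([A^-]/[HA]) = 4.20 + log(0.002038/0.003901) = 4.20 + (-0.28) = 3.92.

3.92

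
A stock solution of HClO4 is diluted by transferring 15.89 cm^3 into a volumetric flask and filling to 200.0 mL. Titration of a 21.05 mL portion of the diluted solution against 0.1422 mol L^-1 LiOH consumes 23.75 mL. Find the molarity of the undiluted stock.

n(LiOH) = 0.1422 x 0.02375 = 0.003377 mol.
n(HClO4) in the aliquot = 0.003377 mol.
[diluted HClO4] = 0.003377 / 0.02105 = 0.1604 M.
Dilution factor = 200.0/15.89 = 12.59, so [stock] = 0.1604 x 12.59 = 2.02 M.

2.02 M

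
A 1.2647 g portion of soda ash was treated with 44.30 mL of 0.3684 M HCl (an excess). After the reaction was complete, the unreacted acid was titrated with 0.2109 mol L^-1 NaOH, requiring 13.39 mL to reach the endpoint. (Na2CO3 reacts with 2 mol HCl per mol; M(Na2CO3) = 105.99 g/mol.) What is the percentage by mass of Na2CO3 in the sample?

56.6%

Total n(HCl) added = 0.3684 x 0.04430 = 0.01632 mol.
n(NaOH) used = 0.2109 x 0.01339 = 0.002824 mol, which equals the excess n(HCl).
So n(HCl) consumed by the sample = 0.01632 - 0.002824 = 0.01350 mol.
n(Na2CO3) = 0.01350 / 2 = 0.006748 mol.
mass Na2CO3 = 0.006748 x 105.99 = 0.7152 g, so %Na2CO3 = 0.7152/1.2647 x 100 = 56.6%.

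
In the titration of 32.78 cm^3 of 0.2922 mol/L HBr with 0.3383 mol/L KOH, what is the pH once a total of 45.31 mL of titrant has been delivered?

12.87

n(acid) = 0.2922 x 0.03278 = 0.009578 mol; n(KOH) added = 0.3383 x 0.04531 = 0.01533 mol.
Base is in excess by 0.01533 - 0.009578 = 0.005750 mol in a total volume of 0.07809 L.
[OH^-] = 0.005750/0.07809 = 0.07363 M, so pOH = 1.13 and pH = 14.00 - 1.13 = 12.87.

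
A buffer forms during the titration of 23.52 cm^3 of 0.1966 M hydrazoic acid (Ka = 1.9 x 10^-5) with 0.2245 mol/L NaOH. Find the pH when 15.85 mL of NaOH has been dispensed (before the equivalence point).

5.24

Initial n(HN3) = 0.1966 x 0.02352 = 0.004624 mol.
n(NaOH) added = 0.2245 x 0.01585 = 0.003558 mol, converting that many moles of HN3 to N3-.
Remaining n(HN3) = 0.001066 mol; n(N3-) = 0.003558 mol.
By Henderson-Hasselbalch, pH = pKa + log([A^-]/[HA]) = 4.72 + log(0.003558/0.001066) = 4.72 + (+0.52) = 5.24.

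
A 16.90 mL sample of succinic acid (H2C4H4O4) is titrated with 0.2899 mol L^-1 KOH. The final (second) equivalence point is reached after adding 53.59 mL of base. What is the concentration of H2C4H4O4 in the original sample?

0.460 M

n(KOH) = 0.2899 x 0.05359 = 0.01554 mol.
At the final (second) equivalence point, 2 mol OH^- react per mol H2C4H4O4, so n(H2C4H4O4) = 0.01554 / 2 = 0.007768 mol.
[H2C4H4O4] = 0.007768 / 0.01690 L = 0.460 M.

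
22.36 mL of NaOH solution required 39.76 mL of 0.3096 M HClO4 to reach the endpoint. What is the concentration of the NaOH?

n(HClO4) delivered = 0.3096 x 0.03976 = 0.01231 mol.
For a 1:1 reaction, n(NaOH) = 0.01231 mol.
[NaOH] = 0.01231 mol / 0.02236 L = 0.551 M.

0.551 M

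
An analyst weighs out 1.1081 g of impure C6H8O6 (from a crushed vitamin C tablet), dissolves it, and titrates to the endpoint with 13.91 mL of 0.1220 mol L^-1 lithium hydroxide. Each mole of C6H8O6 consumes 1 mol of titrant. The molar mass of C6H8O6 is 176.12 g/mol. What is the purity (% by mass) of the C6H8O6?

n(LiOH) = 0.1220 x 0.01391 = 0.001697 mol.
n(C6H8O6) = 0.001697 / 1 = 0.001697 mol.
mass of C6H8O6 = 0.001697 x 176.12 = 0.2989 g.
% purity = 0.2989 / 1.1081 x 100 = 27.0%.

27.0%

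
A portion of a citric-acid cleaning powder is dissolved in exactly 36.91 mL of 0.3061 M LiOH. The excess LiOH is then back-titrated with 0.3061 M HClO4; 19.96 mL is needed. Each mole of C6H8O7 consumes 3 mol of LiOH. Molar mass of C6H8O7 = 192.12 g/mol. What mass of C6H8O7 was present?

0.332 g

Total n(LiOH) added = 0.3061 x 0.03691 = 0.01130 mol.
n(HClO4) used = 0.3061 x 0.01996 = 0.006110 mol, which equals the excess n(LiOH).
So n(LiOH) consumed by the sample = 0.01130 - 0.006110 = 0.005188 mol.
n(C6H8O7) = 0.005188 / 3 = 0.001729 mol.
mass = 0.001729 mol x 192.12 g/mol = 0.332 g.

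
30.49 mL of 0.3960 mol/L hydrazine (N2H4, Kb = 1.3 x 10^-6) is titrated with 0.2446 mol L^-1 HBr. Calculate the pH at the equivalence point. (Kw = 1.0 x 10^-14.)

4.47

n(N2H4) = 0.3960 x 0.03049 = 0.01207 mol; V(HBr) at equivalence = 0.01207/0.2446 = 0.04936 L.
At equivalence the base is fully converted to N2H5+; total volume = 0.07985 L, so [N2H5+] = 0.01207/0.07985 = 0.1512 M.
Ka(N2H5+) = Kw/Kb = 1.0e-14 / 1.3 x 10^-6 = 7.69e-9.
[H^+] = sqrt(Ka x [N2H5+]) = sqrt(7.69e-9 x 0.1512) = 3.41e-5 M.
pH = -log(3.41e-5) = 4.47.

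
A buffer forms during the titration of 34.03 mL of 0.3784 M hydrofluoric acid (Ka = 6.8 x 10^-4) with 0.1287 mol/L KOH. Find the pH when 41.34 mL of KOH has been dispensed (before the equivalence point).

3.02

Initial n(HF) = 0.3784 x 0.03403 = 0.01288 mol.
n(KOH) added = 0.1287 x 0.04134 = 0.005320 mol, converting that many moles of HF to F-.
Remaining n(HF) = 0.007556 mol; n(F-) = 0.005320 mol.
By Henderson-Hasselbalch, pH = pKa + log([A^-]/[HA]) = 3.17 + log(0.005320/0.007556) = 3.17 + (-0.15) = 3.02.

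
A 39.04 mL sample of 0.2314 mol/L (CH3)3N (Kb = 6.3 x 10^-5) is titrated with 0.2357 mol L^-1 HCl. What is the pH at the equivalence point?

5.37

n((CH3)3N) = 0.2314 x 0.03904 = 0.009034 mol; V(HCl) at equivalence = 0.009034/0.2357 = 0.03833 L.
At equivalence the base is fully converted to (CH3)3NH+; total volume = 0.07737 L, so [(CH3)3NH+] = 0.009034/0.07737 = 0.1168 M.
Ka((CH3)3NH+) = Kw/Kb = 1.0e-14 / 6.3 x 10^-5 = 1.59e-10.
[H^+] = sqrt(Ka x [(CH3)3NH+]) = sqrt(1.59e-10 x 0.1168) = 4.31e-6 M.
pH = -log(4.31e-6) = 5.37.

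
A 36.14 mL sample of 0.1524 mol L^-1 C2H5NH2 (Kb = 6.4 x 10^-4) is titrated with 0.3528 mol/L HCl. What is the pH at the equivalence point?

5.89

n(C2H5NH2) = 0.1524 x 0.03614 = 0.005508 mol; V(HCl) at equivalence = 0.005508/0.3528 = 0.01561 L.
At equivalence the base is fully converted to C2H5NH3+; total volume = 0.05175 L, so [C2H5NH3+] = 0.005508/0.05175 = 0.1064 M.
Ka(C2H5NH3+) = Kw/Kb = 1.0e-14 / 6.4 x 10^-4 = 1.56e-11.
[H^+] = sqrt(Ka x [C2H5NH3+]) = sqrt(1.56e-11 x 0.1064) = 1.29e-6 M.
pH = -log(1.29e-6) = 5.89.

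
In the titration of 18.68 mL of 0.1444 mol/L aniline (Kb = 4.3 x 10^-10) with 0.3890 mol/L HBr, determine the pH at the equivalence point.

n(C6H5NH2) = 0.1444 x 0.01868 = 0.002697 mol; V(HBr) at equivalence = 0.002697/0.3890 = 0.006934 L.
At equivalence the base is fully converted to C6H5NH3+; total volume = 0.02561 L, so [C6H5NH3+] = 0.002697/0.02561 = 0.1053 M.
Ka(C6H5NH3+) = Kw/Kb = 1.0e-14 / 4.3 x 10^-10 = 2.33e-5.
[H^+] = sqrt(Ka x [C6H5NH3+]) = sqrt(2.33e-5 x 0.1053) = 0.00156 M.
pH = -log(0.00156) = 2.81.

2.81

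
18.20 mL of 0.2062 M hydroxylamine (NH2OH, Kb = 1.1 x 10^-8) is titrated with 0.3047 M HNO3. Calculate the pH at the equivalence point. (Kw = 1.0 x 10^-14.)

n(NH2OH) = 0.2062 x 0.01820 = 0.003753 mol; V(HNO3) at equivalence = 0.003753/0.3047 = 0.01232 L.
At equivalence the base is fully converted to NH3OH+; total volume = 0.03052 L, so [NH3OH+] = 0.003753/0.03052 = 0.1230 M.
Ka(NH3OH+) = Kw/Kb = 1.0e-14 / 1.1 x 10^-8 = 9.09e-7.
[H^+] = sqrt(Ka x [NH3OH+]) = sqrt(9.09e-7 x 0.1230) = 0.000334 M.
pH = -log(0.000334) = 3.48.

3.48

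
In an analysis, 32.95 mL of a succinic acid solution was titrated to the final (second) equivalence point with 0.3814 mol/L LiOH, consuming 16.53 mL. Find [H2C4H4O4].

0.0957 M

n(LiOH) = 0.3814 x 0.01653 = 0.006305 mol.
At the final (second) equivalence point, 2 mol OH^- react per mol H2C4H4O4, so n(H2C4H4O4) = 0.006305 / 2 = 0.003152 mol.
[H2C4H4O4] = 0.003152 / 0.03295 L = 0.0957 M.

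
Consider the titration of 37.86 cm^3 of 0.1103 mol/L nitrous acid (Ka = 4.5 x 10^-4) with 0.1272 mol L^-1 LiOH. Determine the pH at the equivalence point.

8.06

n(HNO2) = 0.1103 x 0.03786 = 0.004176 mol; V(LiOH) at equivalence = 0.004176/0.1272 = 0.03283 L.
At equivalence all the acid is converted to NO2-; total volume = 0.03786 + 0.03283 = 0.07069 L, so [NO2-] = 0.004176/0.07069 = 0.05907 M.
Kb = Kw/Ka = 1.0e-14 / 4.5 x 10^-4 = 2.22e-11.
[OH^-] = sqrt(Kb x [NO2-]) = sqrt(2.22e-11 x 0.05907) = 1.15e-6 M.
pOH = 5.94, so pH = 14.00 - 5.94 = 8.06.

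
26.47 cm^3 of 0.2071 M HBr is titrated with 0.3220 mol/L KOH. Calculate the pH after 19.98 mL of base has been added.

12.31

n(acid) = 0.2071 x 0.02647 = 0.005482 mol; n(KOH) added = 0.3220 x 0.01998 = 0.006434 mol.
Base is in excess by 0.006434 - 0.005482 = 0.0009516 mol in a total volume of 0.04645 L.
[OH^-] = 0.0009516/0.04645 = 0.02049 M, so pOH = 1.69 and pH = 14.00 - 1.69 = 12.31.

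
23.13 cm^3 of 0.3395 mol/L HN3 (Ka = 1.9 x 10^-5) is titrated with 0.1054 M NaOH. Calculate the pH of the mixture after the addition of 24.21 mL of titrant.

Initial n(HN3) = 0.3395 x 0.02313 = 0.007853 mol.
n(NaOH) added = 0.1054 x 0.02421 = 0.002552 mol, converting that many moles of HN3 to N3-.
Remaining n(HN3) = 0.005301 mol; n(N3-) = 0.002552 mol.
By Henderson-Hasselbalch, pH = pKa + log([A^-]/[HA]) = 4.72 + log(0.002552/0.005301) = 4.72 + (-0.32) = 4.40.

4.40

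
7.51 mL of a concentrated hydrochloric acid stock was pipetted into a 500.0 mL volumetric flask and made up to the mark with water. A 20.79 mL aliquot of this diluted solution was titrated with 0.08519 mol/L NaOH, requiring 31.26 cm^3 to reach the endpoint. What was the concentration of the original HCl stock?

n(NaOH) = 0.08519 x 0.03126 = 0.002663 mol.
n(HCl) in the aliquot = 0.002663 mol.
[diluted HCl] = 0.002663 / 0.02079 = 0.1281 M.
Dilution factor = 500.0/7.510 = 66.58, so [stock] = 0.1281 x 66.58 = 8.53 M.

8.53 M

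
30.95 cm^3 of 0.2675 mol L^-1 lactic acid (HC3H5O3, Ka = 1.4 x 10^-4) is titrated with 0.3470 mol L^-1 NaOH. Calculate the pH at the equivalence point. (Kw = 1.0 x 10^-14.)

8.52

n(HC3H5O3) = 0.2675 x 0.03095 = 0.008279 mol; V(NaOH) at equivalence = 0.008279/0.3470 = 0.02386 L.
At equivalence all the acid is converted to C3H5O3-; total volume = 0.03095 + 0.02386 = 0.05481 L, so [C3H5O3-] = 0.008279/0.05481 = 0.1511 M.
Kb = Kw/Ka = 1.0e-14 / 1.4 x 10^-4 = 7.14e-11.
[OH^-] = sqrt(Kb x [C3H5O3-]) = sqrt(7.14e-11 x 0.1511) = 3.28e-6 M.
pOH = 5.48, so pH = 14.00 - 5.48 = 8.52.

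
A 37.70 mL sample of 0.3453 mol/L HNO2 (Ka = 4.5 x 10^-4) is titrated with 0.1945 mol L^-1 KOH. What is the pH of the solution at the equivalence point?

8.22

n(HNO2) = 0.3453 x 0.03770 = 0.01302 mol; V(KOH) at equivalence = 0.01302/0.1945 = 0.06693 L.
At equivalence all the acid is converted to NO2-; total volume = 0.03770 + 0.06693 = 0.1046 L, so [NO2-] = 0.01302/0.1046 = 0.1244 M.
Kb = Kw/Ka = 1.0e-14 / 4.5 x 10^-4 = 2.22e-11.
[OH^-] = sqrt(Kb x [NO2-]) = sqrt(2.22e-11 x 0.1244) = 1.66e-6 M.
pOH = 5.78, so pH = 14.00 - 5.78 = 8.22.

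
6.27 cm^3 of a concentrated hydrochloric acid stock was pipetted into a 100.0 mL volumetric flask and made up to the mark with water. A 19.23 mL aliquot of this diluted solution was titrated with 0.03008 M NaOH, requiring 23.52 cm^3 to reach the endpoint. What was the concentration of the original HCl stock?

n(NaOH) = 0.03008 x 0.02352 = 0.0007075 mol.
n(HCl) in the aliquot = 0.0007075 mol.
[diluted HCl] = 0.0007075 / 0.01923 = 0.03679 M.
Dilution factor = 100.0/6.270 = 15.95, so [stock] = 0.03679 x 15.95 = 0.587 M.

0.587 M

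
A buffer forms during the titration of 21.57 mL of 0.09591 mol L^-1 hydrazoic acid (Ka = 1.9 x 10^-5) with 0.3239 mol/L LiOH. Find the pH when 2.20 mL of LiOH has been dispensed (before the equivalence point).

4.44

Initial n(HN3) = 0.09591 x 0.02157 = 0.002069 mol.
n(LiOH) added = 0.3239 x 0.002200 = 0.0007126 mol, converting that many moles of HN3 to N3-.
Remaining n(HN3) = 0.001356 mol; n(N3-) = 0.0007126 mol.
By Henderson-Hasselbalch, pH = pKa + log([A^-]/[HA]) = 4.72 + log(0.0007126/0.001356) = 4.72 + (-0.28) = 4.44.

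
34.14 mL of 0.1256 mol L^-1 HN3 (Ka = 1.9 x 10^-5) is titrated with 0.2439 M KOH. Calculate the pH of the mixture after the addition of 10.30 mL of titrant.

Initial n(HN3) = 0.1256 x 0.03414 = 0.004288 mol.
n(KOH) added = 0.2439 x 0.01030 = 0.002512 mol, converting that many moles of HN3 to N3-.
Remaining n(HN3) = 0.001776 mol; n(N3-) = 0.002512 mol.
By Henderson-Hasselbalch, pH = pKa + log([A^-]/[HA]) = 4.72 + log(0.002512/0.001776) = 4.72 + (+0.15) = 4.87.

4.87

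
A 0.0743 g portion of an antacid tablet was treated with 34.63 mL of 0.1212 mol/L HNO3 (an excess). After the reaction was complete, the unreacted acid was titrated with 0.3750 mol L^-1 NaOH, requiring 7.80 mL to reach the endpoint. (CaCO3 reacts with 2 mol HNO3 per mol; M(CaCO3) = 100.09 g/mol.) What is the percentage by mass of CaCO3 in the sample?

Total n(HNO3) added = 0.1212 x 0.03463 = 0.004197 mol.
n(NaOH) used = 0.3750 x 0.007800 = 0.002925 mol, which equals the excess n(HNO3).
So n(HNO3) consumed by the sample = 0.004197 - 0.002925 = 0.001272 mol.
n(CaCO3) = 0.001272 / 2 = 0.0006361 mol.
mass CaCO3 = 0.0006361 x 100.09 = 0.06367 g, so %CaCO3 = 0.06367/0.0743 x 100 = 85.7%.

85.7%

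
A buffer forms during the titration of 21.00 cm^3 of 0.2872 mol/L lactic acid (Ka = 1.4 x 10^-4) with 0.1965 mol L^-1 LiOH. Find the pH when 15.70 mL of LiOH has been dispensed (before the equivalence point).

Initial n(HC3H5O3) = 0.2872 x 0.02100 = 0.006031 mol.
n(LiOH) added = 0.1965 x 0.01570 = 0.003085 mol, converting that many moles of HC3H5O3 to C3H5O3-.
Remaining n(HC3H5O3) = 0.002946 mol; n(C3H5O3-) = 0.003085 mol.
By Henderson-Hasselbalch, pH = pKa + log([A^-]/[HA]) = 3.85 + log(0.003085/0.002946) = 3.85 + (+0.02) = 3.87.

3.87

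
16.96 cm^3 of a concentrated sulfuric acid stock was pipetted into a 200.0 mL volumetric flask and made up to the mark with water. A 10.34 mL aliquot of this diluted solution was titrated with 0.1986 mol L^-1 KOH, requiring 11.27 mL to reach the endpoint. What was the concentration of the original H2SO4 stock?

n(KOH) = 0.1986 x 0.01127 = 0.002238 mol.
n(H2SO4) in the aliquot = 0.002238 x 1/2 = 0.001119 mol.
[diluted H2SO4] = 0.001119 / 0.01034 = 0.1082 M.
Dilution factor = 200.0/16.96 = 11.79, so [stock] = 0.1082 x 11.79 = 1.28 M.

1.28 M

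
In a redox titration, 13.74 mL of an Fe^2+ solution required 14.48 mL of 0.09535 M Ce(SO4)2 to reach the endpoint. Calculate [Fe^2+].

0.100 M

n(Ce(SO4)2) = 0.09535 x 0.01448 = 0.001381 mol.
From the balanced equation, 1 mol Ce(SO4)2 reacts with 1 mol Fe^2+, so n(Fe^2+) = 0.001381 x 1/1 = 0.001381 mol.
[Fe^2+] = 0.001381 / 0.01374 L = 0.100 M.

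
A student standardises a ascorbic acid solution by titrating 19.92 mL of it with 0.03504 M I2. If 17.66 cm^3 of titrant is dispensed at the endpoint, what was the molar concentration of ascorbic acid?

0.0311 M

n(I2) = 0.03504 x 0.01766 = 0.0006188 mol.
From the balanced equation, 1 mol I2 reacts with 1 mol ascorbic acid, so n(ascorbic acid) = 0.0006188 x 1/1 = 0.0006188 mol.
[ascorbic acid] = 0.0006188 / 0.01992 L = 0.0311 M.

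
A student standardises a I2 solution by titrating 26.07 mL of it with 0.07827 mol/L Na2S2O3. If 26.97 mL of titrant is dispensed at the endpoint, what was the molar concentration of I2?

0.0405 M

n(Na2S2O3) = 0.07827 x 0.02697 = 0.002111 mol.
From the balanced equation, 2 mol Na2S2O3 reacts with 1 mol I2, so n(I2) = 0.002111 x 1/2 = 0.001055 mol.
[I2] = 0.001055 / 0.02607 L = 0.0405 M.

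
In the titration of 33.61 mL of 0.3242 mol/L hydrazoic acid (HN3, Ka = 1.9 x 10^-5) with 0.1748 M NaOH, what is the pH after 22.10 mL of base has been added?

Initial n(HN3) = 0.3242 x 0.03361 = 0.01090 mol.
n(NaOH) added = 0.1748 x 0.02210 = 0.003863 mol, converting that many moles of HN3 to N3-.
Remaining n(HN3) = 0.007033 mol; n(N3-) = 0.003863 mol.
By Henderson-Hasselbalch, pH = pKa + log([A^-]/[HA]) = 4.72 + log(0.003863/0.007033) = 4.72 + (-0.26) = 4.46.

4.46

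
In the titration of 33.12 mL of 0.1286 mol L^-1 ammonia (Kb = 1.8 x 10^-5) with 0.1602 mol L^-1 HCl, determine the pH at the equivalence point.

n(NH3) = 0.1286 x 0.03312 = 0.004259 mol; V(HCl) at equivalence = 0.004259/0.1602 = 0.02659 L.
At equivalence the base is fully converted to NH4+; total volume = 0.05971 L, so [NH4+] = 0.004259/0.05971 = 0.07134 M.
Ka(NH4+) = Kw/Kb = 1.0e-14 / 1.8 x 10^-5 = 5.56e-10.
[H^+] = sqrt(Ka x [NH4+]) = sqrt(5.56e-10 x 0.07134) = 6.30e-6 M.
pH = -log(6.30e-6) = 5.20.

5.20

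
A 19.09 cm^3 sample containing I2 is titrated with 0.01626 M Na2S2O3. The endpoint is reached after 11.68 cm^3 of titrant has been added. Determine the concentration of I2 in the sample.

0.00497 M

n(Na2S2O3) = 0.01626 x 0.01168 = 0.0001899 mol.
From the balanced equation, 2 mol Na2S2O3 reacts with 1 mol I2, so n(I2) = 0.0001899 x 1/2 = 9.496e-5 mol.
[I2] = 9.496e-5 / 0.01909 L = 0.00497 M.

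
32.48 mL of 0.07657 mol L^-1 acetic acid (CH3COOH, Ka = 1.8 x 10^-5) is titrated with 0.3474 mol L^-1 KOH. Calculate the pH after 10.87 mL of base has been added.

12.47

n(acid) = 0.07657 x 0.03248 = 0.002487 mol; n(KOH) added = 0.3474 x 0.01087 = 0.003776 mol.
Base is in excess by 0.003776 - 0.002487 = 0.001289 mol in a total volume of 0.04335 L.
[OH^-] = 0.001289/0.04335 = 0.02974 M, so pOH = 1.53 and pH = 14.00 - 1.53 = 12.47.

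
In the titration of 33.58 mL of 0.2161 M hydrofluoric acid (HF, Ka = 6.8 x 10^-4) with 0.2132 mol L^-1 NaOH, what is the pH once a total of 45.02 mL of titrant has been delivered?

12.47

n(acid) = 0.2161 x 0.03358 = 0.007257 mol; n(NaOH) added = 0.2132 x 0.04502 = 0.009598 mol.
Base is in excess by 0.009598 - 0.007257 = 0.002342 mol in a total volume of 0.07860 L.
[OH^-] = 0.002342/0.07860 = 0.02979 M, so pOH = 1.53 and pH = 14.00 - 1.53 = 12.47.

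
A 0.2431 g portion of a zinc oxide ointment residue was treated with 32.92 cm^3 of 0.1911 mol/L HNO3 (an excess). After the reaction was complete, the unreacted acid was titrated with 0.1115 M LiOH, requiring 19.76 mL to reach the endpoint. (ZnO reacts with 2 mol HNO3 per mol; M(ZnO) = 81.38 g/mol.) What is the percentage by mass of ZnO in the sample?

Total n(HNO3) added = 0.1911 x 0.03292 = 0.006291 mol.
n(LiOH) used = 0.1115 x 0.01976 = 0.002203 mol, which equals the excess n(HNO3).
So n(HNO3) consumed by the sample = 0.006291 - 0.002203 = 0.004088 mol.
n(ZnO) = 0.004088 / 2 = 0.002044 mol.
mass ZnO = 0.002044 x 81.38 = 0.1663 g, so %ZnO = 0.1663/0.2431 x 100 = 68.4%.

68.4%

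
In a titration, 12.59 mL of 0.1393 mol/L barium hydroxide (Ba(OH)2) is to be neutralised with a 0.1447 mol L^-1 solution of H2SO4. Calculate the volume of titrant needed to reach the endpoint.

12.1 mL

n(Ba(OH)2) = 0.1393 mol/L x 0.01259 L = 0.001754 mol.
At equivalence n(H2SO4) = n(Ba(OH)2) = 0.001754 mol.
V(H2SO4) = 0.001754 / 0.1447 = 0.01212 L = 12.1 mL.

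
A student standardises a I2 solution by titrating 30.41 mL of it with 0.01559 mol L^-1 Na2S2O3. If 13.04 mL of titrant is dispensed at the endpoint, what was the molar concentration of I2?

0.00334 M

n(Na2S2O3) = 0.01559 x 0.01304 = 0.0002033 mol.
From the balanced equation, 2 mol Na2S2O3 reacts with 1 mol I2, so n(I2) = 0.0002033 x 1/2 = 0.0001016 mol.
[I2] = 0.0001016 / 0.03041 L = 0.00334 M.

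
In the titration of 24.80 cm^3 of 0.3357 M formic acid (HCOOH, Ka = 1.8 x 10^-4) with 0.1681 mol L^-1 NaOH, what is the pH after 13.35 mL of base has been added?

3.31

Initial n(HCOOH) = 0.3357 x 0.02480 = 0.008325 mol.
n(NaOH) added = 0.1681 x 0.01335 = 0.002244 mol, converting that many moles of HCOOH to HCOO-.
Remaining n(HCOOH) = 0.006081 mol; n(HCOO-) = 0.002244 mol.
By Henderson-Hasselbalch, pH = pKa + log([A^-]/[HA]) = 3.74 + log(0.002244/0.006081) = 3.74 + (-0.43) = 3.31.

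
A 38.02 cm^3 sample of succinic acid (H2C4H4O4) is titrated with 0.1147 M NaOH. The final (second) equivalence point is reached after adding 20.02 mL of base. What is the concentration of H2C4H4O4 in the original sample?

0.0302 M

n(NaOH) = 0.1147 x 0.02002 = 0.002296 mol.
At the final (second) equivalence point, 2 mol OH^- react per mol H2C4H4O4, so n(H2C4H4O4) = 0.002296 / 2 = 0.001148 mol.
[H2C4H4O4] = 0.001148 / 0.03802 L = 0.0302 M.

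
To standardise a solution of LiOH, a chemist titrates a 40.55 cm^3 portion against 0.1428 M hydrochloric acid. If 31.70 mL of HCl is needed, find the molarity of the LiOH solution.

0.112 M

n(HCl) delivered = 0.1428 x 0.03170 = 0.004527 mol.
For a 1:1 reaction, n(LiOH) = 0.004527 mol.
[LiOH] = 0.004527 mol / 0.04055 L = 0.112 M.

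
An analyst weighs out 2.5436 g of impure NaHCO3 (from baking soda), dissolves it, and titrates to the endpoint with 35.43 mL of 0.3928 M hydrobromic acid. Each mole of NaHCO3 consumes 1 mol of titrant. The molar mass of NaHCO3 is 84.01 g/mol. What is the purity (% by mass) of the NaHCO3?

46.0%

n(HBr) = 0.3928 x 0.03543 = 0.01392 mol.
n(NaHCO3) = 0.01392 / 1 = 0.01392 mol.
mass of NaHCO3 = 0.01392 x 84.01 = 1.169 g.
% purity = 1.169 / 2.5436 x 100 = 46.0%.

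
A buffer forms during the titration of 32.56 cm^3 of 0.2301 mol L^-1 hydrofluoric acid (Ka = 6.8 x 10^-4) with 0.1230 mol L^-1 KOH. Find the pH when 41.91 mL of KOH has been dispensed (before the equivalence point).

Initial n(HF) = 0.2301 x 0.03256 = 0.007492 mol.
n(KOH) added = 0.1230 x 0.04191 = 0.005155 mol, converting that many moles of HF to F-.
Remaining n(HF) = 0.002337 mol; n(F-) = 0.005155 mol.
By Henderson-Hasselbalch, pH = pKa + log([A^-]/[HA]) = 3.17 + log(0.005155/0.002337) = 3.17 + (+0.34) = 3.51.

3.51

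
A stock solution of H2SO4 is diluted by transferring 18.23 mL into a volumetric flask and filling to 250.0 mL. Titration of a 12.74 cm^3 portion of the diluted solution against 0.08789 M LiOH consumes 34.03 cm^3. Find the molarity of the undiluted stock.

n(LiOH) = 0.08789 x 0.03403 = 0.002991 mol.
n(H2SO4) in the aliquot = 0.002991 x 1/2 = 0.001495 mol.
[diluted H2SO4] = 0.001495 / 0.01274 = 0.1174 M.
Dilution factor = 250.0/18.23 = 13.71, so [stock] = 0.1174 x 13.71 = 1.61 M.

1.61 M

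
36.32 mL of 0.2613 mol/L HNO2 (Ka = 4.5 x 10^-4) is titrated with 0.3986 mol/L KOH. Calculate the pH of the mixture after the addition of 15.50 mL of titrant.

Initial n(HNO2) = 0.2613 x 0.03632 = 0.009490 mol.
n(KOH) added = 0.3986 x 0.01550 = 0.006178 mol, converting that many moles of HNO2 to NO2-.
Remaining n(HNO2) = 0.003312 mol; n(NO2-) = 0.006178 mol.
By Henderson-Hasselbalch, pH = pKa + log([A^-]/[HA]) = 3.35 + log(0.006178/0.003312) = 3.35 + (+0.27) = 3.62.

3.62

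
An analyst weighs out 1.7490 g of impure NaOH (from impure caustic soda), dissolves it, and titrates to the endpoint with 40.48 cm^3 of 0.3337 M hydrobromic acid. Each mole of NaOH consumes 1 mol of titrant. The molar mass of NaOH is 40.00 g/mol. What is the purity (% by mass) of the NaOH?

30.9%

n(HBr) = 0.3337 x 0.04048 = 0.01351 mol.
n(NaOH) = 0.01351 / 1 = 0.01351 mol.
mass of NaOH = 0.01351 x 40.00 = 0.5403 g.
% purity = 0.5403 / 1.7490 x 100 = 30.9%.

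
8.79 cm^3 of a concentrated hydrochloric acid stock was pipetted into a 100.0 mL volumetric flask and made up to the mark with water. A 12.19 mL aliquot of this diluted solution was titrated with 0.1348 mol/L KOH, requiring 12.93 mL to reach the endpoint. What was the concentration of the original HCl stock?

1.63 M

n(KOH) = 0.1348 x 0.01293 = 0.001743 mol.
n(HCl) in the aliquot = 0.001743 mol.
[diluted HCl] = 0.001743 / 0.01219 = 0.1430 M.
Dilution factor = 100.0/8.790 = 11.38, so [stock] = 0.1430 x 11.38 = 1.63 M.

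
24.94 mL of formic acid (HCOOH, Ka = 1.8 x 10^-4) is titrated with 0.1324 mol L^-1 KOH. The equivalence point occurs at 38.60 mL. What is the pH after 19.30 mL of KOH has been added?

19.30 mL is exactly half the equivalence volume (38.60/2), i.e. the half-equivalence point.
There, n(HA) = n(A^-), so pH = pKa = -log(1.8 x 10^-4) = 3.74.

3.74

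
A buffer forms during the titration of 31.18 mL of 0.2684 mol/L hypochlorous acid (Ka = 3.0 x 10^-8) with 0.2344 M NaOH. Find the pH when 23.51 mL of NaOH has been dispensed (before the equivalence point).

Initial n(HClO) = 0.2684 x 0.03118 = 0.008369 mol.
n(NaOH) added = 0.2344 x 0.02351 = 0.005511 mol, converting that many moles of HClO to ClO-.
Remaining n(HClO) = 0.002858 mol; n(ClO-) = 0.005511 mol.
By Henderson-Hasselbalch, pH = pKa + log([A^-]/[HA]) = 7.52 + log(0.005511/0.002858) = 7.52 + (+0.29) = 7.81.

7.81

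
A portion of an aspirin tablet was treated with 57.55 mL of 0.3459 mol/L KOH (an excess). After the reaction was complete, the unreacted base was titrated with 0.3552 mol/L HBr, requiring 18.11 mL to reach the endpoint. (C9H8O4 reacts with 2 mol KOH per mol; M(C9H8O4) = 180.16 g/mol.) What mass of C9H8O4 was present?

1.21 g

Total n(KOH) added = 0.3459 x 0.05755 = 0.01991 mol.
n(HBr) used = 0.3552 x 0.01811 = 0.006433 mol, which equals the excess n(KOH).
So n(KOH) consumed by the sample = 0.01991 - 0.006433 = 0.01347 mol.
n(C9H8O4) = 0.01347 / 2 = 0.006737 mol.
mass = 0.006737 mol x 180.16 g/mol = 1.21 g.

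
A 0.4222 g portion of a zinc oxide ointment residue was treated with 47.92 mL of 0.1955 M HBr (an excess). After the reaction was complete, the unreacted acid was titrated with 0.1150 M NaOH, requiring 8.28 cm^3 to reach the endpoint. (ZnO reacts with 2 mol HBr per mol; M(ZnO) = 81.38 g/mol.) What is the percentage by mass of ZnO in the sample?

81.1%

Total n(HBr) added = 0.1955 x 0.04792 = 0.009368 mol.
n(NaOH) used = 0.1150 x 0.008280 = 0.0009522 mol, which equals the excess n(HBr).
So n(HBr) consumed by the sample = 0.009368 - 0.0009522 = 0.008416 mol.
n(ZnO) = 0.008416 / 2 = 0.004208 mol.
mass ZnO = 0.004208 x 81.38 = 0.3425 g, so %ZnO = 0.3425/0.4222 x 100 = 81.1%.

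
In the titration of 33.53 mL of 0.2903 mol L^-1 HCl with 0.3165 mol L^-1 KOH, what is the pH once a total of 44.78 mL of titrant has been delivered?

12.75

n(acid) = 0.2903 x 0.03353 = 0.009734 mol; n(KOH) added = 0.3165 x 0.04478 = 0.01417 mol.
Base is in excess by 0.01417 - 0.009734 = 0.004439 mol in a total volume of 0.07831 L.
[OH^-] = 0.004439/0.07831 = 0.05669 M, so pOH = 1.25 and pH = 14.00 - 1.25 = 12.75.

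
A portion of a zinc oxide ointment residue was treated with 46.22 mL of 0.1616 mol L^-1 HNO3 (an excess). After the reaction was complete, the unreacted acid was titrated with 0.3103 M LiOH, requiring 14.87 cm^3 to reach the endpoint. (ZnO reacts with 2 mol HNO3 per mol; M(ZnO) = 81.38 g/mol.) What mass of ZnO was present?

0.116 g

Total n(HNO3) added = 0.1616 x 0.04622 = 0.007469 mol.
n(LiOH) used = 0.3103 x 0.01487 = 0.004614 mol, which equals the excess n(HNO3).
So n(HNO3) consumed by the sample = 0.007469 - 0.004614 = 0.002855 mol.
n(ZnO) = 0.002855 / 2 = 0.001427 mol.
mass = 0.001427 mol x 81.38 g/mol = 0.116 g.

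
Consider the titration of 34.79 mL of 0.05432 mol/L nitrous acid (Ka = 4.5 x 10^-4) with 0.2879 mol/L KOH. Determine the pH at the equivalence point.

n(HNO2) = 0.05432 x 0.03479 = 0.001890 mol; V(KOH) at equivalence = 0.001890/0.2879 = 0.006564 L.
At equivalence all the acid is converted to NO2-; total volume = 0.03479 + 0.006564 = 0.04135 L, so [NO2-] = 0.001890/0.04135 = 0.04570 M.
Kb = Kw/Ka = 1.0e-14 / 4.5 x 10^-4 = 2.22e-11.
[OH^-] = sqrt(Kb x [NO2-]) = sqrt(2.22e-11 x 0.04570) = 1.01e-6 M.
pOH = 6.00, so pH = 14.00 - 6.00 = 8.00.

8.00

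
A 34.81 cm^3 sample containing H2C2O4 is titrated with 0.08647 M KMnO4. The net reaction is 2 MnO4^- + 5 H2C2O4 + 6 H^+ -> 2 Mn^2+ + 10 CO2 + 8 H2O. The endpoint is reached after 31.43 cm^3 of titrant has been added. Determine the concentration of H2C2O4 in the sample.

n(KMnO4) = 0.08647 x 0.03143 = 0.002718 mol.
From the balanced equation, 2 mol KMnO4 reacts with 5 mol H2C2O4, so n(H2C2O4) = 0.002718 x 5/2 = 0.006794 mol.
[H2C2O4] = 0.006794 / 0.03481 L = 0.195 M.

0.195 M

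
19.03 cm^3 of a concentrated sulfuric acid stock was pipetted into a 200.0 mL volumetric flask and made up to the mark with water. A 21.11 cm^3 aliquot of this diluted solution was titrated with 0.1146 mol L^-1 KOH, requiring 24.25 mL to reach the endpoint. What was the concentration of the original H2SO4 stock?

n(KOH) = 0.1146 x 0.02425 = 0.002779 mol.
n(H2SO4) in the aliquot = 0.002779 x 1/2 = 0.001390 mol.
[diluted H2SO4] = 0.001390 / 0.02111 = 0.06582 M.
Dilution factor = 200.0/19.03 = 10.51, so [stock] = 0.06582 x 10.51 = 0.692 M.

0.692 M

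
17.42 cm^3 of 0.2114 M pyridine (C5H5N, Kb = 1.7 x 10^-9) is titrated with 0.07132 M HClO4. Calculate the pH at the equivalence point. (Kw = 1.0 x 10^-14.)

3.25

n(C5H5N) = 0.2114 x 0.01742 = 0.003683 mol; V(HClO4) at equivalence = 0.003683/0.07132 = 0.05163 L.
At equivalence the base is fully converted to C5H5NH+; total volume = 0.06905 L, so [C5H5NH+] = 0.003683/0.06905 = 0.05333 M.
Ka(C5H5NH+) = Kw/Kb = 1.0e-14 / 1.7 x 10^-9 = 5.88e-6.
[H^+] = sqrt(Ka x [C5H5NH+]) = sqrt(5.88e-6 x 0.05333) = 0.000560 M.
pH = -log(0.000560) = 3.25.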